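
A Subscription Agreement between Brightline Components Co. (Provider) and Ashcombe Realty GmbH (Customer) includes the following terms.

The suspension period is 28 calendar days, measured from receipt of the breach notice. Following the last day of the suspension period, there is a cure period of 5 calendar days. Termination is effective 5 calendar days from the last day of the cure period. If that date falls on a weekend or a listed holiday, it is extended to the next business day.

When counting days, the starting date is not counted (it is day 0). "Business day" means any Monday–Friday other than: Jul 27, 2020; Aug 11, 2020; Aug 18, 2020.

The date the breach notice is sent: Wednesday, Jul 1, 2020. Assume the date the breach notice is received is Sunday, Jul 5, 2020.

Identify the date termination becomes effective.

The last day of the suspension period: 28 calendar days after Jul 5, 2020 is Aug 2, 2020.
The last day of the cure period: 5 calendar days after Aug 2, 2020 is Aug 7, 2020.
Adding 5 calendar days to Aug 7, 2020 gives Aug 12, 2020, which is the date termination becomes effective. Aug 12, 2020 is a Wednesday and is not a listed holiday, so no roll-forward applies.

Aug 12, 2020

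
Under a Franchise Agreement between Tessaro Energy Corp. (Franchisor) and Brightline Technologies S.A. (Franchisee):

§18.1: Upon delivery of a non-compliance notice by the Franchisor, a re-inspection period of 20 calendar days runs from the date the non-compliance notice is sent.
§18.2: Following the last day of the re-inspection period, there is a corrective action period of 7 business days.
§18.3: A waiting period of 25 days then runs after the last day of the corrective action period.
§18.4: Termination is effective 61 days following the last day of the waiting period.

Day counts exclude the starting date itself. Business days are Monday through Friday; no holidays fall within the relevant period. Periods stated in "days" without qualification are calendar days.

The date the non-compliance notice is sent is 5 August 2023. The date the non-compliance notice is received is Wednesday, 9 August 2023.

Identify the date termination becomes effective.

The last day of the re-inspection period: 5 August 2023 + 20 days = 25 August 2023.
The last day of the corrective action period: 7 business days after Friday, 25 August 2023, skipping weekends — Aug 28, Aug 29, Aug 30, Aug 31, Sep 1, Sep 4, Sep 5 — lands on Tuesday, 5 September 2023.
The last day of the waiting period: 25 calendar days after 5 September 2023 is 30 September 2023.
The date termination becomes effective: 30 September 2023 + 61 days = 30 November 2023.

30 November 2023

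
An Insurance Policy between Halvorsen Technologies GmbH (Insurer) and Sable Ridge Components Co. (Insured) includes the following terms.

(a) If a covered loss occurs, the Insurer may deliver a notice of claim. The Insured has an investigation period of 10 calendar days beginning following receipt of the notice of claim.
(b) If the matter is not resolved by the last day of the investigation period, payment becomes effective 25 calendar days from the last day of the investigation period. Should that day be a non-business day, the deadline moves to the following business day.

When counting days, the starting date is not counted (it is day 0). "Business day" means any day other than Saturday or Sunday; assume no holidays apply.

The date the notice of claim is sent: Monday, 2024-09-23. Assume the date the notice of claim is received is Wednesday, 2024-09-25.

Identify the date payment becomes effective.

The last day of the investigation period: 2024-09-25 + 10 days = 2024-10-05.
Adding 25 calendar days to 2024-10-05 gives 2024-10-30, which is the date payment becomes effective. 2024-10-30 is a Wednesday, so no roll-forward applies.

2024-10-30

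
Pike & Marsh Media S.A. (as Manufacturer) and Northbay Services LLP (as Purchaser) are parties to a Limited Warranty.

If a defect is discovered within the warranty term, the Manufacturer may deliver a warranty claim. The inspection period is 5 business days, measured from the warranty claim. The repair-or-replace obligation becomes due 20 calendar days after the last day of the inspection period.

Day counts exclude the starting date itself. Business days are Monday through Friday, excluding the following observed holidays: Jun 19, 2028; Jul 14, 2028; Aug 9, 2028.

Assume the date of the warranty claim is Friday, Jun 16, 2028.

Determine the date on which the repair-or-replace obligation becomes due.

Jul 16, 2028

From Friday, Jun 16, 2028, 5 business days (Jun 20, Jun 21, Jun 22, Jun 23, Jun 26, skipping weekends and the listed holiday on Jun 19) brings us to Monday, Jun 26, 2028, which is the last day of the inspection period.
The date on which the repair-or-replace obligation becomes due: 20 calendar days after Jun 26, 2028 is Jul 16, 2028.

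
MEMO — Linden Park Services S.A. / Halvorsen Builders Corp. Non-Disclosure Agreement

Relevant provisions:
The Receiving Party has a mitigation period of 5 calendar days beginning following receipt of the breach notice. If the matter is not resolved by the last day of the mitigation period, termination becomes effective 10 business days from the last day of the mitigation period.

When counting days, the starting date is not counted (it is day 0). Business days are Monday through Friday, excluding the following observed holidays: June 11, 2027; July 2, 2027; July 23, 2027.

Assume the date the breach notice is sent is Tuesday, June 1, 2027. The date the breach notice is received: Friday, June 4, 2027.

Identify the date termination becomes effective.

June 24, 2027

The last day of the mitigation period: June 4, 2027 + 5 days = June 9, 2027.
The date termination becomes effective: counting 10 business days from Wednesday, June 9, 2027 (Jun 10, Jun 14, Jun 15, Jun 16, Jun 17, Jun 18, Jun 21, Jun 22, Jun 23, Jun 24, skipping weekends and the listed holiday on Jun 11) reaches Thursday, June 24, 2027.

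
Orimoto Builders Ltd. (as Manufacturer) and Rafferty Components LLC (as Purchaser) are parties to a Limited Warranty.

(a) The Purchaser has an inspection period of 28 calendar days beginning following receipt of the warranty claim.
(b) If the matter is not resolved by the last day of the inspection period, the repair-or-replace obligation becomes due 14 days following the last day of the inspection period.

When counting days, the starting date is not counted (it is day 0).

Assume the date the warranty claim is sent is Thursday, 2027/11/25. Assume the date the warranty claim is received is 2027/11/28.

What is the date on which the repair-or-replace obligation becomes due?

2028/01/09

The last day of the inspection period: 2027/11/28 + 28 days = 2027/12/26.
The date on which the repair-or-replace obligation becomes due: 2027/12/26 + 14 days = 2028/01/09.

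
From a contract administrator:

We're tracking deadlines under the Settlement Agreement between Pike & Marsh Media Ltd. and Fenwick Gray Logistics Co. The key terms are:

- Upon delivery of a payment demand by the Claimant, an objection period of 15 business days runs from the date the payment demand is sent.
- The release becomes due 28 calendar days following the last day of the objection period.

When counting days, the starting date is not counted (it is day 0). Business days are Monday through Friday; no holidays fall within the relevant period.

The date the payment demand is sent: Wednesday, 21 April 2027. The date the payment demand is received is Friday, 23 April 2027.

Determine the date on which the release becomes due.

9 June 2027

From Wednesday, 21 April 2027, 15 business days (Apr 22, Apr 23, Apr 26, Apr 27, …, May 10, May 11, May 12, skipping weekends) brings us to Wednesday, 12 May 2027, which is the last day of the objection period.
The date on which the release becomes due: 12 May 2027 + 28 days = 9 June 2027.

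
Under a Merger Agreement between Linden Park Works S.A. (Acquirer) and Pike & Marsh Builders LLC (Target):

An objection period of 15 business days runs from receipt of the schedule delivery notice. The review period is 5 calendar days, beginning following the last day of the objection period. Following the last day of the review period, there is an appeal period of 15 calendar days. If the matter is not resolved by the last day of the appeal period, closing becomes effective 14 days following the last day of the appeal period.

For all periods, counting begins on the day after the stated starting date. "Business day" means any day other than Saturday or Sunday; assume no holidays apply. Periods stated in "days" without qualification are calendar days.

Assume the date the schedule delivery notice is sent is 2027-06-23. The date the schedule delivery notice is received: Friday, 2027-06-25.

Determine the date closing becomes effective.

The last day of the objection period: counting 15 business days from Friday, 2027-06-25 (Jun 28, Jun 29, Jun 30, Jul 1, …, Jul 14, Jul 15, Jul 16, skipping weekends) reaches Friday, 2027-07-16.
The last day of the review period: 5 calendar days after 2027-07-16 is 2027-07-21.
The last day of the appeal period: 15 calendar days after 2027-07-21 is 2027-08-05.
The date closing becomes effective: 2027-08-05 + 14 days = 2027-08-19.

2027-08-19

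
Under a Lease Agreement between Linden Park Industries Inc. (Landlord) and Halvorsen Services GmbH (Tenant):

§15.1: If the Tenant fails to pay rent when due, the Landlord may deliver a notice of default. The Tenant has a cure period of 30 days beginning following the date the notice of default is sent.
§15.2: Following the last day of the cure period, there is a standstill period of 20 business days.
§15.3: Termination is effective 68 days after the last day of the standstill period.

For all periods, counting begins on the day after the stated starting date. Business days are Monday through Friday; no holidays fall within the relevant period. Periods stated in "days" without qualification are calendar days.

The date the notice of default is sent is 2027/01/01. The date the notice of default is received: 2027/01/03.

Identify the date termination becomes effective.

The last day of the cure period: 30 calendar days after 2027/01/01 is 2027/01/31.
The last day of the standstill period: counting 20 business days from Sunday, 2027/01/31 (Feb 1, Feb 2, Feb 3, Feb 4, …, Feb 24, Feb 25, Feb 26, skipping weekends) reaches Friday, 2027/02/26.
The date termination becomes effective: 2027/02/26 + 68 days = 2027/05/05.

2027/05/05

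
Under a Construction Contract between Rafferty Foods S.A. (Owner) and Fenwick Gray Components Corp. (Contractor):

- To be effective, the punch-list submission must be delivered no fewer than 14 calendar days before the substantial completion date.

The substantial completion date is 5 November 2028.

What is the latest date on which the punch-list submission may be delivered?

22 October 2028

5 November 2028 minus 14 days is 22 October 2028.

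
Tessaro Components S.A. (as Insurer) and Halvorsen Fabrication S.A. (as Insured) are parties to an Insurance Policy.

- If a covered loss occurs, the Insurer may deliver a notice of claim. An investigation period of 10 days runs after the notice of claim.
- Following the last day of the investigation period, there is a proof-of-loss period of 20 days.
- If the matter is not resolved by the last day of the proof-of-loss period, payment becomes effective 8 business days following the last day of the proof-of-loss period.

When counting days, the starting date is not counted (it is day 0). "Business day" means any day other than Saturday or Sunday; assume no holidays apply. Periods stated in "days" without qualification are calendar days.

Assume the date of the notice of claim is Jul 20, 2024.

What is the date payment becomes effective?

Aug 29, 2024

The last day of the investigation period: 10 calendar days after Jul 20, 2024 is Jul 30, 2024.
Adding 20 calendar days to Jul 30, 2024 gives Aug 19, 2024, which is the last day of the proof-of-loss period.
The date payment becomes effective: 8 business days after Monday, Aug 19, 2024, skipping weekends — Aug 20, Aug 21, Aug 22, Aug 23, Aug 26, Aug 27, Aug 28, Aug 29 — lands on Thursday, Aug 29, 2024.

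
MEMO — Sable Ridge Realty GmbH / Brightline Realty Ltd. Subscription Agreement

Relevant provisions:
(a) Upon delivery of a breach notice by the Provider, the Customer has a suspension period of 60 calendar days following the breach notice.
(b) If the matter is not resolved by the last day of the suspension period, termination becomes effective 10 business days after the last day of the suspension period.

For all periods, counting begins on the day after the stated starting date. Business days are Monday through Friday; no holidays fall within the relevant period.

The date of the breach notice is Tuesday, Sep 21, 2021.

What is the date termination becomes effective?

Dec 3, 2021

The last day of the suspension period: Sep 21, 2021 + 60 days = Nov 20, 2021.
The date termination becomes effective: counting 10 business days from Saturday, Nov 20, 2021 (Nov 22, Nov 23, Nov 24, Nov 25, Nov 26, Nov 29, Nov 30, Dec 1, Dec 2, Dec 3, skipping weekends) reaches Friday, Dec 3, 2021.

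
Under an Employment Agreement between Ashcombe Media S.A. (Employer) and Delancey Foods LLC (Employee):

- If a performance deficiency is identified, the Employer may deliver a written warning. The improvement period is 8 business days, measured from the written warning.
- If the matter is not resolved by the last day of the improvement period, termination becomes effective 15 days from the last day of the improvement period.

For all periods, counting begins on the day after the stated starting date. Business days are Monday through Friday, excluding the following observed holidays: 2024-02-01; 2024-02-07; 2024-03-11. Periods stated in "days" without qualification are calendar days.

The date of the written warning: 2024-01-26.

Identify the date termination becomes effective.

The last day of the improvement period: 8 business days after Friday, 2024-01-26, skipping weekends and the listed holidays on Feb 1, Feb 7 — Jan 29, Jan 30, Jan 31, Feb 2, Feb 5, Feb 6, Feb 8, Feb 9 — lands on Friday, 2024-02-09.
Adding 15 calendar days to 2024-02-09 gives 2024-02-24, which is the date termination becomes effective.

2024-02-24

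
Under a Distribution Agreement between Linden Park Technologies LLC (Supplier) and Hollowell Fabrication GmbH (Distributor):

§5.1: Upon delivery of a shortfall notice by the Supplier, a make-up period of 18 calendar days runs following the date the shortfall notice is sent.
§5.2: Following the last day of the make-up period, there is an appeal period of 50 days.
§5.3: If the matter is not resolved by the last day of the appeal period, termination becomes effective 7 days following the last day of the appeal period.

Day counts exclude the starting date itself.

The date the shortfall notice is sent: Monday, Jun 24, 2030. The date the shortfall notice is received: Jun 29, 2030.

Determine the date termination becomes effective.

Adding 18 calendar days to Jun 24, 2030 gives Jul 12, 2030, which is the last day of the make-up period.
The last day of the appeal period: 50 calendar days after Jul 12, 2030 is Aug 31, 2030.
The date termination becomes effective: Aug 31, 2030 + 7 days = Sep 7, 2030.

Sep 7, 2030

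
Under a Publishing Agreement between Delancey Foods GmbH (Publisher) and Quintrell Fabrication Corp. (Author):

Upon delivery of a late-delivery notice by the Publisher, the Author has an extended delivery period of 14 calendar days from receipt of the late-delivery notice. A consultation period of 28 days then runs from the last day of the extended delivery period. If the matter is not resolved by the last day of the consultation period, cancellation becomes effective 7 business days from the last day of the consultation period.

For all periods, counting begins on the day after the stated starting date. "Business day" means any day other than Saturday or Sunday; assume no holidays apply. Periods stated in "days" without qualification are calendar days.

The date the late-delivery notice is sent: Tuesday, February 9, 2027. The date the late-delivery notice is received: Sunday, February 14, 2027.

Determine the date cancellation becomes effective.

The last day of the extended delivery period: 14 calendar days after February 14, 2027 is February 28, 2027.
The last day of the consultation period: February 28, 2027 + 28 days = March 28, 2027.
From Sunday, March 28, 2027, 7 business days (Mar 29, Mar 30, Mar 31, Apr 1, Apr 2, Apr 5, Apr 6, skipping weekends) brings us to Tuesday, April 6, 2027, which is the date cancellation becomes effective.

April 6, 2027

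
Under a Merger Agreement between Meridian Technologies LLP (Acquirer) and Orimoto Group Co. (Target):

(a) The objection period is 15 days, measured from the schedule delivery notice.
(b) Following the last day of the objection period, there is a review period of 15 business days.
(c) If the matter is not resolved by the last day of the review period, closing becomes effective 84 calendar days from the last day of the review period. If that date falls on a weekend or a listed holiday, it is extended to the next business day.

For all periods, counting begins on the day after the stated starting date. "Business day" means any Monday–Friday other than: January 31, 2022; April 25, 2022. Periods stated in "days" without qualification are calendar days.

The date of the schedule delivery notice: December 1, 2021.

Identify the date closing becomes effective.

March 31, 2022

The last day of the objection period: December 1, 2021 + 15 days = December 16, 2021.
The last day of the review period: 15 business days after Thursday, December 16, 2021, skipping weekends — Dec 17, Dec 20, Dec 21, Dec 22, …, Jan 4, Jan 5, Jan 6 — lands on Thursday, January 6, 2022.
The date closing becomes effective: January 6, 2022 + 84 days = March 31, 2022. March 31, 2022 is a Thursday and is not a listed holiday, so no roll-forward applies.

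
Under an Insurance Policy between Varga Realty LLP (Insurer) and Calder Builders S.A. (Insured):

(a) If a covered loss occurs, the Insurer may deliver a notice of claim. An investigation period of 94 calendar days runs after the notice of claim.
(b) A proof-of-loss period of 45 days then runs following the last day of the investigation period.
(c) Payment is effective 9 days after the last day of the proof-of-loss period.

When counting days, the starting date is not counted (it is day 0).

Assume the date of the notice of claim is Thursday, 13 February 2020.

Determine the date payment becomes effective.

10 July 2020

The last day of the investigation period: 94 calendar days after 13 February 2020 is 17 May 2020.
The last day of the proof-of-loss period: 17 May 2020 + 45 days = 1 July 2020.
The date payment becomes effective: 1 July 2020 + 9 days = 10 July 2020.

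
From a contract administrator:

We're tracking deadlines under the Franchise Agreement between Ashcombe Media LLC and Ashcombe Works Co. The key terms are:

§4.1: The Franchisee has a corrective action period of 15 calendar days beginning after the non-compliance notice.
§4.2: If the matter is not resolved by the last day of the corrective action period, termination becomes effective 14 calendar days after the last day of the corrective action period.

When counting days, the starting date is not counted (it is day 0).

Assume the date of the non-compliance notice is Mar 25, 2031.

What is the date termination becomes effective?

Apr 23, 2031

The last day of the corrective action period: 15 calendar days after Mar 25, 2031 is Apr 9, 2031.
The date termination becomes effective: 14 calendar days after Apr 9, 2031 is Apr 23, 2031.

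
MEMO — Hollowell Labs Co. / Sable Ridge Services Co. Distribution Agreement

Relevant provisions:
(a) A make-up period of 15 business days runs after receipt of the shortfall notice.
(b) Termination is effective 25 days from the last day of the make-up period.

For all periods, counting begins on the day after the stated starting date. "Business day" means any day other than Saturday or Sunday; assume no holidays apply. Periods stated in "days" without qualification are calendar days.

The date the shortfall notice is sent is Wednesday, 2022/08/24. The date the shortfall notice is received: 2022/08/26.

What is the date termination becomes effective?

The last day of the make-up period: 15 business days after Friday, 2022/08/26, skipping weekends — Aug 29, Aug 30, Aug 31, Sep 1, …, Sep 14, Sep 15, Sep 16 — lands on Friday, 2022/09/16.
The date termination becomes effective: 25 calendar days after 2022/09/16 is 2022/10/11.

2022/10/11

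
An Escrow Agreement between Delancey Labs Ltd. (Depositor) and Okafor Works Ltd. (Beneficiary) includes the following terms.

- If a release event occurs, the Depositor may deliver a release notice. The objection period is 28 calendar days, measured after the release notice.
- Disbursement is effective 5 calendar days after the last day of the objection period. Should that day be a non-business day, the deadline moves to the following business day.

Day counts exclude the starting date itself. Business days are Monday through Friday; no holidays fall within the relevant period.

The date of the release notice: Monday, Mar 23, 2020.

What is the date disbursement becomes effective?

Adding 28 calendar days to Mar 23, 2020 gives Apr 20, 2020, which is the last day of the objection period.
The date disbursement becomes effective: Apr 20, 2020 + 5 days = Apr 25, 2020. That falls on a Saturday, so it rolls to the next business day, Monday, Apr 27, 2020.

Apr 27, 2020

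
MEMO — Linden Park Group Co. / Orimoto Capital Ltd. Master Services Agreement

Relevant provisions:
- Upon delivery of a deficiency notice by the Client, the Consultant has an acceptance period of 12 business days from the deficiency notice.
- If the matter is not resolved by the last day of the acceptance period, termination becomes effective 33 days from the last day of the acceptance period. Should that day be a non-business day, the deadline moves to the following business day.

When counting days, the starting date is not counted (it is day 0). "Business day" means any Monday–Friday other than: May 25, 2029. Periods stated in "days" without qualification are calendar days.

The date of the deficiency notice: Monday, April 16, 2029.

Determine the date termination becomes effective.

The last day of the acceptance period: 12 business days after Monday, April 16, 2029, skipping weekends — Apr 17, Apr 18, Apr 19, Apr 20, …, Apr 30, May 1, May 2 — lands on Wednesday, May 2, 2029.
Adding 33 calendar days to May 2, 2029 gives June 4, 2029, which is the date termination becomes effective. June 4, 2029 is a Monday and is not a listed holiday, so no roll-forward applies.

June 4, 2029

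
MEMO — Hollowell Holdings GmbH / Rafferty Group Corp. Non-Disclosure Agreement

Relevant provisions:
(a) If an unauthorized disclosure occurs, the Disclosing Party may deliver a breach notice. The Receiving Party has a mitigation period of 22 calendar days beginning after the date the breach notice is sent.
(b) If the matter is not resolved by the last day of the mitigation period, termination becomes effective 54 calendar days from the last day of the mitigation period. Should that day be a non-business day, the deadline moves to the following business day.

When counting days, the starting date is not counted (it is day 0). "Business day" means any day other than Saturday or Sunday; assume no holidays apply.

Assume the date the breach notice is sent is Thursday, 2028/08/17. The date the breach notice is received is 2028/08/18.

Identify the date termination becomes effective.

2028/11/01

Adding 22 calendar days to 2028/08/17 gives 2028/09/08, which is the last day of the mitigation period.
Adding 54 calendar days to 2028/09/08 gives 2028/11/01, which is the date termination becomes effective. 2028/11/01 is a Wednesday, so no roll-forward applies.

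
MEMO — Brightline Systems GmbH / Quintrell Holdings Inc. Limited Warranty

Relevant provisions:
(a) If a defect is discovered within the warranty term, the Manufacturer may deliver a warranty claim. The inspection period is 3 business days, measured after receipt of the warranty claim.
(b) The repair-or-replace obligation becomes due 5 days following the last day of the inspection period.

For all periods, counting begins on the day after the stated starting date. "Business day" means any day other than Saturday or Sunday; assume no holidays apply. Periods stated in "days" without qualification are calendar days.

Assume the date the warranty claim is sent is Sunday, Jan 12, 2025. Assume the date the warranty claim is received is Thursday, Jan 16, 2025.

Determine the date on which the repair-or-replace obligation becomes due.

The last day of the inspection period: counting 3 business days from Thursday, Jan 16, 2025 (Jan 17, Jan 20, Jan 21, skipping weekends) reaches Tuesday, Jan 21, 2025.
Adding 5 calendar days to Jan 21, 2025 gives Jan 26, 2025, which is the date on which the repair-or-replace obligation becomes due.

Jan 26, 2025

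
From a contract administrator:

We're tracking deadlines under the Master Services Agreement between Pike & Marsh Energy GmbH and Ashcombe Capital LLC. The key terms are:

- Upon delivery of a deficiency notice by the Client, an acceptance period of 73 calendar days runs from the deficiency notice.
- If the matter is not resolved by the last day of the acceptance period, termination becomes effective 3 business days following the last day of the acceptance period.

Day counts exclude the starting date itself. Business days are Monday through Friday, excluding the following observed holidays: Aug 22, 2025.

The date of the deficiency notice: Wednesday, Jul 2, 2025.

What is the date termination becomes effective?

Sep 17, 2025

The last day of the acceptance period: Jul 2, 2025 + 73 days = Sep 13, 2025.
The date termination becomes effective: 3 business days after Saturday, Sep 13, 2025, skipping weekends — Sep 15, Sep 16, Sep 17 — lands on Wednesday, Sep 17, 2025.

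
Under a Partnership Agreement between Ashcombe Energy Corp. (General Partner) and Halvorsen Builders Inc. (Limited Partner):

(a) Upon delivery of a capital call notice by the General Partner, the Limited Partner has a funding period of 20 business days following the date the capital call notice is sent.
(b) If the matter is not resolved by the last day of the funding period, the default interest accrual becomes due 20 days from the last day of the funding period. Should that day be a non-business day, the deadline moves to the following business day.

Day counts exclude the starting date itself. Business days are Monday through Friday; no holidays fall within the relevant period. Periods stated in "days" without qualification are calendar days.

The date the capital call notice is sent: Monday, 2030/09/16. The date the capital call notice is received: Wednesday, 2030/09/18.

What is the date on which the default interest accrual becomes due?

From Monday, 2030/09/16, 20 business days (Sep 17, Sep 18, Sep 19, Sep 20, …, Oct 10, Oct 11, Oct 14, skipping weekends) brings us to Monday, 2030/10/14, which is the last day of the funding period.
The date on which the default interest accrual becomes due: 2030/10/14 + 20 days = 2030/11/03. That falls on a Sunday, so it rolls to the next business day, Monday, 2030/11/04.

2030/11/04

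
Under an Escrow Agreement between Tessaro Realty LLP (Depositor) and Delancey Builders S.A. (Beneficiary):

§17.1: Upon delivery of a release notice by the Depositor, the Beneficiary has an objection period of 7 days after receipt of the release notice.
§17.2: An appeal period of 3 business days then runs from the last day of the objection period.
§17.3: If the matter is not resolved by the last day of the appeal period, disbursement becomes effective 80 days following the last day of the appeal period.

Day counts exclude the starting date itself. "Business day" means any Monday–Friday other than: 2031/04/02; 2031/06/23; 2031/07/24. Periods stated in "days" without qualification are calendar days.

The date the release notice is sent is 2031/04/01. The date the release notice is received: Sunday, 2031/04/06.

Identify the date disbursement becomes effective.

The last day of the objection period: 7 calendar days after 2031/04/06 is 2031/04/13.
The last day of the appeal period: 3 business days after Sunday, 2031/04/13, skipping weekends — Apr 14, Apr 15, Apr 16 — lands on Wednesday, 2031/04/16.
The date disbursement becomes effective: 80 calendar days after 2031/04/16 is 2031/07/05.

2031/07/05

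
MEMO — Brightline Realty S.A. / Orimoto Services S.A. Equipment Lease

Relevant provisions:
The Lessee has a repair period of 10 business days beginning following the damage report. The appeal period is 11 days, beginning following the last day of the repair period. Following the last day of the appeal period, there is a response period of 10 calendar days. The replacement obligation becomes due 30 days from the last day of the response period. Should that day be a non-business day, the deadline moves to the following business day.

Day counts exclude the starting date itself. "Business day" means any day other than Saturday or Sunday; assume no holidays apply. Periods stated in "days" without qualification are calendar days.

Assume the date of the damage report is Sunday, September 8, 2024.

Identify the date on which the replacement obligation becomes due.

November 11, 2024

The last day of the repair period: counting 10 business days from Sunday, September 8, 2024 (Sep 9, Sep 10, Sep 11, Sep 12, Sep 13, Sep 16, Sep 17, Sep 18, Sep 19, Sep 20, skipping weekends) reaches Friday, September 20, 2024.
Adding 11 calendar days to September 20, 2024 gives October 1, 2024, which is the last day of the appeal period.
Adding 10 calendar days to October 1, 2024 gives October 11, 2024, which is the last day of the response period.
Adding 30 calendar days to October 11, 2024 gives November 10, 2024, which is the date on which the replacement obligation becomes due. That falls on a Sunday, so it rolls to the next business day, Monday, November 11, 2024.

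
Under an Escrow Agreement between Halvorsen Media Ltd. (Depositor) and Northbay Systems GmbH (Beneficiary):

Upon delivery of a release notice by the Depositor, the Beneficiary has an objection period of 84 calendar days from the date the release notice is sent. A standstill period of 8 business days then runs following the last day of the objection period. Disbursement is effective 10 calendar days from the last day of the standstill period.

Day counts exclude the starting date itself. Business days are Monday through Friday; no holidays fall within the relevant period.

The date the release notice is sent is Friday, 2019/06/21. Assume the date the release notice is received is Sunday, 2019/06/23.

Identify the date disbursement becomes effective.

The last day of the objection period: 84 calendar days after 2019/06/21 is 2019/09/13.
From Friday, 2019/09/13, 8 business days (Sep 16, Sep 17, Sep 18, Sep 19, Sep 20, Sep 23, Sep 24, Sep 25, skipping weekends) brings us to Wednesday, 2019/09/25, which is the last day of the standstill period.
The date disbursement becomes effective: 2019/09/25 + 10 days = 2019/10/05.

2019/10/05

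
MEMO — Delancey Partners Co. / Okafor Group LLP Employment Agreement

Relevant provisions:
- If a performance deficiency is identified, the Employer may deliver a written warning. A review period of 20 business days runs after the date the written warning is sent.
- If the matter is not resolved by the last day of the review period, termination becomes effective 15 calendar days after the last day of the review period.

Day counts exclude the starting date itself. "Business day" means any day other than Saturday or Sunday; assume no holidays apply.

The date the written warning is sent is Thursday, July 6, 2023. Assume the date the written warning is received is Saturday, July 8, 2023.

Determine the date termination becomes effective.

The last day of the review period: 20 business days after Thursday, July 6, 2023, skipping weekends — Jul 7, Jul 10, Jul 11, Jul 12, …, Aug 1, Aug 2, Aug 3 — lands on Thursday, August 3, 2023.
Adding 15 calendar days to August 3, 2023 gives August 18, 2023, which is the date termination becomes effective.

August 18, 2023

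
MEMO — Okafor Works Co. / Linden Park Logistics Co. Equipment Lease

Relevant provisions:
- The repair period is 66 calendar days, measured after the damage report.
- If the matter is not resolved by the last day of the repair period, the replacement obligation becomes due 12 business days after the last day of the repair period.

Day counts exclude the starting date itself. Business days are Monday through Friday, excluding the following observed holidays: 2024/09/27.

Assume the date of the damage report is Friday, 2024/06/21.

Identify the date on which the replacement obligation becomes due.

The last day of the repair period: 2024/06/21 + 66 days = 2024/08/26.
The date on which the replacement obligation becomes due: counting 12 business days from Monday, 2024/08/26 (Aug 27, Aug 28, Aug 29, Aug 30, …, Sep 9, Sep 10, Sep 11, skipping weekends) reaches Wednesday, 2024/09/11.

2024/09/11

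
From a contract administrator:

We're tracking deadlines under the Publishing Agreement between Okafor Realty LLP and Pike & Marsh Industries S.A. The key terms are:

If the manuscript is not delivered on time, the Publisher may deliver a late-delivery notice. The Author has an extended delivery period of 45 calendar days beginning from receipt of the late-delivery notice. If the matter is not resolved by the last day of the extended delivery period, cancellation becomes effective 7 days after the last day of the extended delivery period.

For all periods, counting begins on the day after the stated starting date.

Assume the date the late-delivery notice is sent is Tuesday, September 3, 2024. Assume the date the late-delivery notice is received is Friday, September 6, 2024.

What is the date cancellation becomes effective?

October 28, 2024

Adding 45 calendar days to September 6, 2024 gives October 21, 2024, which is the last day of the extended delivery period.
The date cancellation becomes effective: 7 calendar days after October 21, 2024 is October 28, 2024.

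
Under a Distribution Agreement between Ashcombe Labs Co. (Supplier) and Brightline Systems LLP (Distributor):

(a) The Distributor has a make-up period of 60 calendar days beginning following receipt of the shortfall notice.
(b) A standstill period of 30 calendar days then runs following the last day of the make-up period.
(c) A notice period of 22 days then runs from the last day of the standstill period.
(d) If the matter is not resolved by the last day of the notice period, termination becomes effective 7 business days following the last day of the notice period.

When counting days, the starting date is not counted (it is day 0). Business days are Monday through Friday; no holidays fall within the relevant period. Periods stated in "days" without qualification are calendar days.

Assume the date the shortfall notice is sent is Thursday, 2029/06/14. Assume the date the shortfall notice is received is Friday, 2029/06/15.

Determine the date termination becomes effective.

The last day of the make-up period: 60 calendar days after 2029/06/15 is 2029/08/14.
Adding 30 calendar days to 2029/08/14 gives 2029/09/13, which is the last day of the standstill period.
The last day of the notice period: 22 calendar days after 2029/09/13 is 2029/10/05.
The date termination becomes effective: counting 7 business days from Friday, 2029/10/05 (Oct 8, Oct 9, Oct 10, Oct 11, Oct 12, Oct 15, Oct 16, skipping weekends) reaches Tuesday, 2029/10/16.

2029/10/16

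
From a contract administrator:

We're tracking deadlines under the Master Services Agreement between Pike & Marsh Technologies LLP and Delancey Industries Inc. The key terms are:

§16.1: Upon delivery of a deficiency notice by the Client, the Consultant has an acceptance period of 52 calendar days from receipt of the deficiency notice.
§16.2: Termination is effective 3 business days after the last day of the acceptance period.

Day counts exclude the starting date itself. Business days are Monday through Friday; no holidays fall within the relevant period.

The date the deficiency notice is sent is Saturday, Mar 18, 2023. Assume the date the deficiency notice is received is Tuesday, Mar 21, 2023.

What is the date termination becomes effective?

May 17, 2023

The last day of the acceptance period: Mar 21, 2023 + 52 days = May 12, 2023.
The date termination becomes effective: counting 3 business days from Friday, May 12, 2023 (May 15, May 16, May 17, skipping weekends) reaches Wednesday, May 17, 2023.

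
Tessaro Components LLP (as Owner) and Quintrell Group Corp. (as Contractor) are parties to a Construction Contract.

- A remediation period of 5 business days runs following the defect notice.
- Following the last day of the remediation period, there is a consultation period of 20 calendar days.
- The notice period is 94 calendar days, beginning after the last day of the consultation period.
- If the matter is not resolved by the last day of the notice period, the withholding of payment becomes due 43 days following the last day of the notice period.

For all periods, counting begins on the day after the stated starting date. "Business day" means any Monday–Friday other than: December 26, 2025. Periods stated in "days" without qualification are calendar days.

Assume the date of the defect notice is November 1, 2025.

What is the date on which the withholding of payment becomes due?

April 13, 2026

The last day of the remediation period: 5 business days after Saturday, November 1, 2025, skipping weekends — Nov 3, Nov 4, Nov 5, Nov 6, Nov 7 — lands on Friday, November 7, 2025.
The last day of the consultation period: November 7, 2025 + 20 days = November 27, 2025.
Adding 94 calendar days to November 27, 2025 gives March 1, 2026, which is the last day of the notice period.
The date on which the withholding of payment becomes due: 43 calendar days after March 1, 2026 is April 13, 2026.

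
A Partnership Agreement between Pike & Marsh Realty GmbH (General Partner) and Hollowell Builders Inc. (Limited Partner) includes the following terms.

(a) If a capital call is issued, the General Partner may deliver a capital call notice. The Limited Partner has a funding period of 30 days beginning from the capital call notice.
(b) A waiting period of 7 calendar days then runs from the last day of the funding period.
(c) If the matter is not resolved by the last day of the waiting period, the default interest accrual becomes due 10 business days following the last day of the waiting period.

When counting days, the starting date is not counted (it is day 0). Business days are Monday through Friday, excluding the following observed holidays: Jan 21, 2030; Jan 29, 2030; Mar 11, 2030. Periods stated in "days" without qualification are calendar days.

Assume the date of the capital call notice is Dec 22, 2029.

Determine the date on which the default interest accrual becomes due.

Feb 12, 2030

Adding 30 calendar days to Dec 22, 2029 gives Jan 21, 2030, which is the last day of the funding period.
Adding 7 calendar days to Jan 21, 2030 gives Jan 28, 2030, which is the last day of the waiting period.
From Monday, Jan 28, 2030, 10 business days (Jan 30, Jan 31, Feb 1, Feb 4, Feb 5, Feb 6, Feb 7, Feb 8, Feb 11, Feb 12, skipping weekends and the listed holiday on Jan 29) brings us to Tuesday, Feb 12, 2030, which is the date on which the default interest accrual becomes due.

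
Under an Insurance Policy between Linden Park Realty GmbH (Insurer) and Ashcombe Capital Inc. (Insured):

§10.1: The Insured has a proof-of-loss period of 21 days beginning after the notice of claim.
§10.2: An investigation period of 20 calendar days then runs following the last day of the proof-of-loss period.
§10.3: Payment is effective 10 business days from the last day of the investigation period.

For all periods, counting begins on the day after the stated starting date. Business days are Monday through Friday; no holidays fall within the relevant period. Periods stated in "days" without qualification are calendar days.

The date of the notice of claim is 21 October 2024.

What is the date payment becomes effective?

13 December 2024

The last day of the proof-of-loss period: 21 October 2024 + 21 days = 11 November 2024.
The last day of the investigation period: 20 calendar days after 11 November 2024 is 1 December 2024.
The date payment becomes effective: counting 10 business days from Sunday, 1 December 2024 (Dec 2, Dec 3, Dec 4, Dec 5, Dec 6, Dec 9, Dec 10, Dec 11, Dec 12, Dec 13, skipping weekends) reaches Friday, 13 December 2024.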